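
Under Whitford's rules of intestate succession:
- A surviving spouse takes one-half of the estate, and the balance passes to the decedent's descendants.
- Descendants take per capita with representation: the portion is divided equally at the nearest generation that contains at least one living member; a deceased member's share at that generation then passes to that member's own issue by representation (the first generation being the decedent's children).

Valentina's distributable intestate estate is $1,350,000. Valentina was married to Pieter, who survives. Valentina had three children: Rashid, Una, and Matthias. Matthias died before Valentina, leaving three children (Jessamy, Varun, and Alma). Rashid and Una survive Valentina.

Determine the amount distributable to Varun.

Varun receives $75,000.

Pieter takes one-half of $1,350,000 = $675,000. The remaining $675,000 passes to the descendants.
The descendants' portion ($675,000) is divided into 3 shares of $225,000: Rashid and Una each take $225,000; Matthias's $225,000 share passes to Matthias's issue.
Matthias's share ($225,000) is divided into 3 shares of $75,000: Jessamy, Varun, and Alma each take $75,000.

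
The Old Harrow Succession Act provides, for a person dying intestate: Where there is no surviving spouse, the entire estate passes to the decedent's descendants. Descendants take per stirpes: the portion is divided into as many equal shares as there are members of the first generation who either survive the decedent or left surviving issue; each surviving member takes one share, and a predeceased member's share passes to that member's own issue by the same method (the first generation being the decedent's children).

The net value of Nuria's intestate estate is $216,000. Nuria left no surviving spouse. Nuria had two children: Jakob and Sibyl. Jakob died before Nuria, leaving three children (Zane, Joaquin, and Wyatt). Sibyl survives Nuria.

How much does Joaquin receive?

Joaquin receives $36,000.

The entire $216,000 passes to the descendants.
That amount ($216,000) is divided into 2 shares of $108,000: Sibyl takes $108,000; Jakob's $108,000 share passes to Jakob's issue.
Jakob's share ($108,000) is divided into 3 shares of $36,000: Zane, Joaquin, and Wyatt each take $36,000.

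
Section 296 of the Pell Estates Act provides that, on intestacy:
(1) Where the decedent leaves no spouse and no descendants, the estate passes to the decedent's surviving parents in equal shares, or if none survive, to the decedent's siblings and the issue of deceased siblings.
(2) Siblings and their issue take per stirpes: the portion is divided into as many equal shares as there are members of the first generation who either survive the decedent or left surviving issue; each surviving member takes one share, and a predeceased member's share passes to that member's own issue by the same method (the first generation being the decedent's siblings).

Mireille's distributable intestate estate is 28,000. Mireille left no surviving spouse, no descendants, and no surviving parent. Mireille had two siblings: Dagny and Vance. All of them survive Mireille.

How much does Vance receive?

The entire 28,000 passes to the siblings and their issue.
That amount (28,000) is divided into 2 shares of 14,000: Dagny and Vance each take 14,000.

Vance receives 14,000.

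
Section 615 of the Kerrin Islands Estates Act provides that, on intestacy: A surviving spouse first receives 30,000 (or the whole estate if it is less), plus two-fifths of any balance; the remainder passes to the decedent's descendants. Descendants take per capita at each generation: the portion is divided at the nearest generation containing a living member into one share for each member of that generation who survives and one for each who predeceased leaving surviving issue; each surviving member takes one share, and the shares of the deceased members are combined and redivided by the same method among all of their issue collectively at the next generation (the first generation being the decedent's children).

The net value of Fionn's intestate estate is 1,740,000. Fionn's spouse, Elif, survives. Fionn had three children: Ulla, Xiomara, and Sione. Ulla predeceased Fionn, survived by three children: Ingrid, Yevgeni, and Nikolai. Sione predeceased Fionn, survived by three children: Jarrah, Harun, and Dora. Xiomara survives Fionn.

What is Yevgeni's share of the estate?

Elif first takes 30,000, leaving a balance of 1,710,000. Elif then takes two-fifths of the balance (684,000), for a total of 714,000. The remaining 1,026,000 passes to the descendants.
The descendants' portion (1,026,000) is divided at the children's generation into 3 shares of 342,000. Xiomara takes 342,000. The 2 shares of the deceased (Ulla and Sione) are combined into a pool of 684,000.
That pool (684,000) is divided at the grandchildren's generation equally among Ingrid, Yevgeni, Nikolai, Jarrah, Harun, and Dora: 114,000 each.

Yevgeni receives 114,000.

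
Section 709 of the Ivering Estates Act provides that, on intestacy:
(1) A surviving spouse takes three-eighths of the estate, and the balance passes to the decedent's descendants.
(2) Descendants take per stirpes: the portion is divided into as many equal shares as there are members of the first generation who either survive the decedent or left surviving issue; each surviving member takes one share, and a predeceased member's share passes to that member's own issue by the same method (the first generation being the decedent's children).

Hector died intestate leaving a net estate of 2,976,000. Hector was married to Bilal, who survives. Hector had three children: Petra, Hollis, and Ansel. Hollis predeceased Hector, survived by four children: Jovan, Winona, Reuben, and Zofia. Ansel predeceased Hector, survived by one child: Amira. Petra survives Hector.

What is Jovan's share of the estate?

Jovan receives 155,000.

Bilal takes three-eighths of 2,976,000 = 1,116,000. The remaining 1,860,000 passes to the descendants.
The descendants' portion (1,860,000) is divided into 3 shares of 620,000: Petra takes 620,000; Hollis's 620,000 share passes to Hollis's issue; Ansel's 620,000 share passes to Ansel's issue.
Hollis's share (620,000) is divided into 4 shares of 155,000: Jovan, Winona, Reuben, and Zofia each take 155,000.
Ansel's share (620,000) passes entirely to Amira.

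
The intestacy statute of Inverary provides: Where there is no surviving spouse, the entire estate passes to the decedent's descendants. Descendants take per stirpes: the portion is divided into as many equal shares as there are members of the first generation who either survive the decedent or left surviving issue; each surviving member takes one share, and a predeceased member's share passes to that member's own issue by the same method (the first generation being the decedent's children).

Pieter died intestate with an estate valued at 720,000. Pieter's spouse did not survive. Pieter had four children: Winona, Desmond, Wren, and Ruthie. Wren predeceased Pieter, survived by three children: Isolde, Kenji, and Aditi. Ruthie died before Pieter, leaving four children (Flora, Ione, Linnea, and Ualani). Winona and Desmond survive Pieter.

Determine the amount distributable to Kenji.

The entire 720,000 passes to the descendants.
That amount (720,000) is divided into 4 shares of 180,000: Winona and Desmond each take 180,000; Wren's 180,000 share passes to Wren's issue; Ruthie's 180,000 share passes to Ruthie's issue.
Wren's share (180,000) is divided into 3 shares of 60,000: Isolde, Kenji, and Aditi each take 60,000.
Ruthie's share (180,000) is divided into 4 shares of 45,000: Flora, Ione, Linnea, and Ualani each take 45,000.

Kenji receives 60,000.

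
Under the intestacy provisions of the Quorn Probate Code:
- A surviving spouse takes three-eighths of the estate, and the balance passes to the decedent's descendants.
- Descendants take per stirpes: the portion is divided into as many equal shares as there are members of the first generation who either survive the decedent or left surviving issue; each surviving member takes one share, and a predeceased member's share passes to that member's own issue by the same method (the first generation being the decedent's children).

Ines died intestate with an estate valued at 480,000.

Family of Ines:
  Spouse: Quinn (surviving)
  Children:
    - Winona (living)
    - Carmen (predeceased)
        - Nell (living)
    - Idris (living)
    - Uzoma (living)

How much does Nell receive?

Quinn takes three-eighths of 480,000 = 180,000. The remaining 300,000 passes to the descendants.
The descendants' portion (300,000) is divided into 4 shares of 75,000: Winona, Idris, and Uzoma each take 75,000; Carmen's 75,000 share passes to Carmen's issue.
Carmen's share (75,000) passes entirely to Nell.

Nell receives 75,000.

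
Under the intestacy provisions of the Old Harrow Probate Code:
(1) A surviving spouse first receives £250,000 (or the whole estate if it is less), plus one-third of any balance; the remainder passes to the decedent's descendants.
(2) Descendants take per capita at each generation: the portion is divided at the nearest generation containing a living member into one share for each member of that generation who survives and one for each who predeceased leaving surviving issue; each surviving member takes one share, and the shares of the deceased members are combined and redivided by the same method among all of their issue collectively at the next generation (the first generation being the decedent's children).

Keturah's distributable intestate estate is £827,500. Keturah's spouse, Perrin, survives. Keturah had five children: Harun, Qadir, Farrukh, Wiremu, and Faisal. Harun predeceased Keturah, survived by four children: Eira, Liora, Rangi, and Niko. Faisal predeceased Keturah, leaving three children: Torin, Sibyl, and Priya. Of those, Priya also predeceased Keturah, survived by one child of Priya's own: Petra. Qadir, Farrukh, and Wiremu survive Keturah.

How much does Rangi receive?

Rangi receives £22,000.

Perrin first takes £250,000, leaving a balance of £577,500. Perrin then takes one-third of the balance (£192,500), for a total of £442,500. The remaining £385,000 passes to the descendants.
The descendants' portion (£385,000) is divided at the children's generation into 5 shares of £77,000. Qadir, Farrukh, and Wiremu each take £77,000. The 2 shares of the deceased (Harun and Faisal) are combined into a pool of £154,000.
That pool (£154,000) is divided at the grandchildren's generation into 7 shares of £22,000. Eira, Liora, Rangi, Niko, Torin, and Sibyl each take £22,000. The remaining share for the deceased Priya (£22,000) is carried to the next generation.
That pool (£22,000) passes entirely to Petra, the sole taker at the great-grandchildren's generation.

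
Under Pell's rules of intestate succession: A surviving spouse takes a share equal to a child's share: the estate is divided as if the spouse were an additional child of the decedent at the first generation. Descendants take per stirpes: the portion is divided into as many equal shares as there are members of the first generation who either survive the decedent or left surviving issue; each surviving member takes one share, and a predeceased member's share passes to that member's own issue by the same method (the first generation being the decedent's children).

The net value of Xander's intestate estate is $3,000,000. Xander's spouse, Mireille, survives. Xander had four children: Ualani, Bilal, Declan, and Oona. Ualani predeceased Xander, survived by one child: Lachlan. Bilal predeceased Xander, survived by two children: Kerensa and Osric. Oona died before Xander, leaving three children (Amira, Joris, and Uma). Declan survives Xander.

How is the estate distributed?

The spouse counts as an additional share at the children's level, so there are 5 primary shares of $600,000. Mireille takes one such share ($600,000).
The children's combined portion ($2,400,000) is divided into 4 shares of $600,000: Declan takes $600,000; Ualani's $600,000 share passes to Ualani's issue; Bilal's $600,000 share passes to Bilal's issue; Oona's $600,000 share passes to Oona's issue.
Ualani's share ($600,000) passes entirely to Lachlan.
Bilal's share ($600,000) is divided into 2 shares of $300,000: Kerensa and Osric each take $300,000.
Oona's share ($600,000) is divided into 3 shares of $200,000: Amira, Joris, and Uma each take $200,000.

Mireille: $600,000; Lachlan: $600,000; Kerensa: $300,000; Osric: $300,000; Declan: $600,000; Amira: $200,000; Joris: $200,000; Uma: $200,000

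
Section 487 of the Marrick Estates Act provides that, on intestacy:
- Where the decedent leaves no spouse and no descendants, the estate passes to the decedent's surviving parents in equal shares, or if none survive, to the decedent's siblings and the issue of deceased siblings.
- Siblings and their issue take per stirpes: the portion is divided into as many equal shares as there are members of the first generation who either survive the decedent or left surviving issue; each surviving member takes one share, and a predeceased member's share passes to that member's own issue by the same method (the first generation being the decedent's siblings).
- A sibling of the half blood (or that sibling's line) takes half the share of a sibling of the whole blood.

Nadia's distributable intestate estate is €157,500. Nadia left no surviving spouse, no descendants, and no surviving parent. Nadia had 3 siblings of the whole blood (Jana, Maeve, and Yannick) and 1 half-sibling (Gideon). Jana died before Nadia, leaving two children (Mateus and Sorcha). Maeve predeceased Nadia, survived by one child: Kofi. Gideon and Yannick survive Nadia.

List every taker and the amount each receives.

The entire €157,500 passes to the siblings and their issue.
Counting each half-blood sibling's line as half a unit, there are 7/2 units in €157,500, so one unit is €45,000. Whole-blood lines (Jana, Maeve, and Yannick) take €45,000 each; half-blood lines (Gideon) take €22,500 each.
Jana's share (€45,000) is divided into 2 shares of €22,500: Mateus and Sorcha each take €22,500.
Maeve's share (€45,000) passes entirely to Kofi.

Mateus: €22,500; Sorcha: €22,500; Kofi: €45,000; Gideon: €22,500; Yannick: €45,000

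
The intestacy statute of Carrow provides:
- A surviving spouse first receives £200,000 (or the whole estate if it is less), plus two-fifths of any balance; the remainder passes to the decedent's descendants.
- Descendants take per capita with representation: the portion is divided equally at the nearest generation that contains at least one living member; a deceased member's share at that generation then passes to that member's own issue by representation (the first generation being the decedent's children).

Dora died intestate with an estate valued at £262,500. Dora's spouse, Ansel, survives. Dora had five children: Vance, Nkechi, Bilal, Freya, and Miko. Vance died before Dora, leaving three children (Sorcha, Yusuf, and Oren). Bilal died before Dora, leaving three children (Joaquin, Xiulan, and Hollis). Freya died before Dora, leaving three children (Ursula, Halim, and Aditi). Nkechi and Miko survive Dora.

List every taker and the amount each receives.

Ansel: £225,000; Sorcha: £2,500; Yusuf: £2,500; Oren: £2,500; Nkechi: £7,500; Joaquin: £2,500; Xiulan: £2,500; Hollis: £2,500; Ursula: £2,500; Halim: £2,500; Aditi: £2,500; Miko: £7,500

Ansel first takes £200,000, leaving a balance of £62,500. Ansel then takes two-fifths of the balance (£25,000), for a total of £225,000. The remaining £37,500 passes to the descendants.
The descendants' portion (£37,500) is divided into 5 shares of £7,500: Nkechi and Miko each take £7,500; Vance's £7,500 share passes to Vance's issue; Bilal's £7,500 share passes to Bilal's issue; Freya's £7,500 share passes to Freya's issue.
Vance's share (£7,500) is divided into 3 shares of £2,500: Sorcha, Yusuf, and Oren each take £2,500.
Bilal's share (£7,500) is divided into 3 shares of £2,500: Joaquin, Xiulan, and Hollis each take £2,500.
Freya's share (£7,500) is divided into 3 shares of £2,500: Ursula, Halim, and Aditi each take £2,500.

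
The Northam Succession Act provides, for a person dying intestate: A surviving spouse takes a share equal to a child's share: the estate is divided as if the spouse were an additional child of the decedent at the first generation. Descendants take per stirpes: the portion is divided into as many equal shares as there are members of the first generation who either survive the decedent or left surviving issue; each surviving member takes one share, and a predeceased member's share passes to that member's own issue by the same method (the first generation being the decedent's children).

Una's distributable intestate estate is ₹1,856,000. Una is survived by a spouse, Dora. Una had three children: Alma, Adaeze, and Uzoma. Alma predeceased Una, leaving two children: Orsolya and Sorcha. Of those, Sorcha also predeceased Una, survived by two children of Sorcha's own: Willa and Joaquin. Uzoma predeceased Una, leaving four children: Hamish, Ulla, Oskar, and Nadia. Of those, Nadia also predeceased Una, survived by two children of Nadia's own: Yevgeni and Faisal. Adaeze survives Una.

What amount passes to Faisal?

The spouse counts as an additional share at the children's level, so there are 4 primary shares of ₹464,000. Dora takes one such share (₹464,000).
The children's combined portion (₹1,392,000) is divided into 3 shares of ₹464,000: Adaeze takes ₹464,000; Alma's ₹464,000 share passes to Alma's issue; Uzoma's ₹464,000 share passes to Uzoma's issue.
Alma's share (₹464,000) is divided into 2 shares of ₹232,000: Orsolya takes ₹232,000; Sorcha's ₹232,000 share passes to Sorcha's issue.
Sorcha's share (₹232,000) is divided into 2 shares of ₹116,000: Willa and Joaquin each take ₹116,000.
Uzoma's share (₹464,000) is divided into 4 shares of ₹116,000: Hamish, Ulla, and Oskar each take ₹116,000; Nadia's ₹116,000 share passes to Nadia's issue.
Nadia's share (₹116,000) is divided into 2 shares of ₹58,000: Yevgeni and Faisal each take ₹58,000.

Faisal receives ₹58,000.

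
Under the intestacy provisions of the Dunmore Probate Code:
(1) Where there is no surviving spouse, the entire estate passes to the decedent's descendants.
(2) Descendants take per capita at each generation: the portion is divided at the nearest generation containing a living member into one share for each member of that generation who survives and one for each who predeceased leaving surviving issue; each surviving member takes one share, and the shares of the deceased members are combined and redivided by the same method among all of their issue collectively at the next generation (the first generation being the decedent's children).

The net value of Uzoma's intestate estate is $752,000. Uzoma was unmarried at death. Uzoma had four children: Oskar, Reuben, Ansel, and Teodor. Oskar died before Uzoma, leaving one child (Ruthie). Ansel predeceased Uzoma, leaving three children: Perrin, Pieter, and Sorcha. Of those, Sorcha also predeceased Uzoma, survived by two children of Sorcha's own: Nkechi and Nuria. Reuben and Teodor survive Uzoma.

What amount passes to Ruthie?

The entire $752,000 passes to the descendants.
That amount ($752,000) is divided at the children's generation into 4 shares of $188,000. Reuben and Teodor each take $188,000. The 2 shares of the deceased (Oskar and Ansel) are combined into a pool of $376,000.
That pool ($376,000) is divided at the grandchildren's generation into 4 shares of $94,000. Ruthie, Perrin, and Pieter each take $94,000. The remaining share for the deceased Sorcha ($94,000) is carried to the next generation.
That pool ($94,000) is divided at the great-grandchildren's generation equally among Nkechi and Nuria: $47,000 each.

Ruthie receives $94,000.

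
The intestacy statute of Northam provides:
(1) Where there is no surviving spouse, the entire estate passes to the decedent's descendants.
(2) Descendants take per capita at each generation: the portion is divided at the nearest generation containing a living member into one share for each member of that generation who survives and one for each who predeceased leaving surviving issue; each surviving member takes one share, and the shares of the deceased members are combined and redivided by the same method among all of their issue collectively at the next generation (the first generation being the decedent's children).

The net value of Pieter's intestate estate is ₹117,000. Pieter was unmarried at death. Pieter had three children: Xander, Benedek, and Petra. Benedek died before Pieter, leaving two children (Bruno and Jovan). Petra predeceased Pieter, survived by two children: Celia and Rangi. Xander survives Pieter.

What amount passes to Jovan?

The entire ₹117,000 passes to the descendants.
That amount (₹117,000) is divided at the children's generation into 3 shares of ₹39,000. Xander takes ₹39,000. The 2 shares of the deceased (Benedek and Petra) are combined into a pool of ₹78,000.
That pool (₹78,000) is divided at the grandchildren's generation equally among Bruno, Jovan, Celia, and Rangi: ₹19,500 each.

Jovan receives ₹19,500.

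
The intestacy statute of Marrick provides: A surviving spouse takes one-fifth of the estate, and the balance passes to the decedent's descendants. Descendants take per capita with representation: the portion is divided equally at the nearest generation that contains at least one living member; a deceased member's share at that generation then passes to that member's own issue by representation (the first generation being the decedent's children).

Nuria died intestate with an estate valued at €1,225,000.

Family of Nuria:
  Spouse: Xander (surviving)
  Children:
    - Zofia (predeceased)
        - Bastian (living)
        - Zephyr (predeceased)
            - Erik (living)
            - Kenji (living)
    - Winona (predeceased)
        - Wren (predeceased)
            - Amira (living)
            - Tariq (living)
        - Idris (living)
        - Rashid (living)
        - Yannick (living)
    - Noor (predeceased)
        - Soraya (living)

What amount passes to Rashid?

Rashid receives €140,000.

Xander takes one-fifth of €1,225,000 = €245,000. The remaining €980,000 passes to the descendants.
No child survives, so the initial division is made at the grandchildren's generation.
The descendants' portion (€980,000) is divided into 7 shares of €140,000: Bastian, Idris, Rashid, Yannick, and Soraya each take €140,000; Zephyr's €140,000 share passes to Zephyr's issue; Wren's €140,000 share passes to Wren's issue.
Zephyr's share (€140,000) is divided into 2 shares of €70,000: Erik and Kenji each take €70,000.
Wren's share (€140,000) is divided into 2 shares of €70,000: Amira and Tariq each take €70,000.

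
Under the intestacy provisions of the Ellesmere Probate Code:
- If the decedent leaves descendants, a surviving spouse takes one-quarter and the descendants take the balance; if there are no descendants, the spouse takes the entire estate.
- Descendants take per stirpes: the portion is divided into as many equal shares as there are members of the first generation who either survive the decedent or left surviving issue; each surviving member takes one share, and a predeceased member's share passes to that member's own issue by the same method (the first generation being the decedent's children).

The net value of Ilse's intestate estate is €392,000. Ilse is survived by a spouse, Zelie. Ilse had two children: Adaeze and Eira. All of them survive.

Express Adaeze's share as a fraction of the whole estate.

Zelie takes one-quarter of €392,000 = €98,000. The remaining €294,000 passes to the descendants.
The descendants' portion (€294,000) is divided into 2 shares of €147,000: Adaeze and Eira each take €147,000.

Adaeze receives 3/8 of the estate.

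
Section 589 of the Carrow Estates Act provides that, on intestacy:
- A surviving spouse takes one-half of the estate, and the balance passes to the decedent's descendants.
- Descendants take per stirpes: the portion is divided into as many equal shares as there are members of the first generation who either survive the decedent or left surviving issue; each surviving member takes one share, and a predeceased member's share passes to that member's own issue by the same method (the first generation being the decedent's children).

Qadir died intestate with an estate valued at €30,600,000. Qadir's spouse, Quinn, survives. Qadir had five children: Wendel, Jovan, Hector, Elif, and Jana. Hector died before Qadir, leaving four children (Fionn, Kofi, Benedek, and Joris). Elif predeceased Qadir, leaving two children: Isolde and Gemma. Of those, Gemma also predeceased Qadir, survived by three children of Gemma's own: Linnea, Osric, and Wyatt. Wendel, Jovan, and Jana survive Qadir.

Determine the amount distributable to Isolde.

Isolde receives €1,530,000.

Quinn takes one-half of €30,600,000 = €15,300,000. The remaining €15,300,000 passes to the descendants.
The descendants' portion (€15,300,000) is divided into 5 shares of €3,060,000: Wendel, Jovan, and Jana each take €3,060,000; Hector's €3,060,000 share passes to Hector's issue; Elif's €3,060,000 share passes to Elif's issue.
Hector's share (€3,060,000) is divided into 4 shares of €765,000: Fionn, Kofi, Benedek, and Joris each take €765,000.
Elif's share (€3,060,000) is divided into 2 shares of €1,530,000: Isolde takes €1,530,000; Gemma's €1,530,000 share passes to Gemma's issue.
Gemma's share (€1,530,000) is divided into 3 shares of €510,000: Linnea, Osric, and Wyatt each take €510,000.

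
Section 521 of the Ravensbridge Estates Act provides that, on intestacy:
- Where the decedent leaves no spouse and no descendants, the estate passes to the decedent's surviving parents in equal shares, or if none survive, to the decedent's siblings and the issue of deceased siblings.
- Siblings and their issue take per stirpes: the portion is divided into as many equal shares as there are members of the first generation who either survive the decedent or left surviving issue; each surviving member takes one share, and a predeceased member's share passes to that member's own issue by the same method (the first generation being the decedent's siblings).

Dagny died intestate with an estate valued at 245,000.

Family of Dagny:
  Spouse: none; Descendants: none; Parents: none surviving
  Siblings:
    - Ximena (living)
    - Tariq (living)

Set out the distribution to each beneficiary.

The entire 245,000 passes to the siblings and their issue.
That amount (245,000) is divided into 2 shares of 122,500: Ximena and Tariq each take 122,500.

Ximena: 122,500; Tariq: 122,500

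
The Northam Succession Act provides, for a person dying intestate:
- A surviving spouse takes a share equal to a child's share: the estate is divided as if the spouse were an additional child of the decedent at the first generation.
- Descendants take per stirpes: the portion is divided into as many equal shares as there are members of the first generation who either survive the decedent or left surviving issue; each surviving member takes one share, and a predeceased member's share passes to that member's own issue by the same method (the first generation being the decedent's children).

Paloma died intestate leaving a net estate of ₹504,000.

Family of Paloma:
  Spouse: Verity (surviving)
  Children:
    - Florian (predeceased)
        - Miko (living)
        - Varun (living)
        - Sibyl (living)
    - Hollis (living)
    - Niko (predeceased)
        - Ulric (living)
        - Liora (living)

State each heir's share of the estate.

Verity: ₹126,000; Miko: ₹42,000; Varun: ₹42,000; Sibyl: ₹42,000; Hollis: ₹126,000; Ulric: ₹63,000; Liora: ₹63,000

The spouse counts as an additional share at the children's level, so there are 4 primary shares of ₹126,000. Verity takes one such share (₹126,000).
The children's combined portion (₹378,000) is divided into 3 shares of ₹126,000: Hollis takes ₹126,000; Florian's ₹126,000 share passes to Florian's issue; Niko's ₹126,000 share passes to Niko's issue.
Florian's share (₹126,000) is divided into 3 shares of ₹42,000: Miko, Varun, and Sibyl each take ₹42,000.
Niko's share (₹126,000) is divided into 2 shares of ₹63,000: Ulric and Liora each take ₹63,000.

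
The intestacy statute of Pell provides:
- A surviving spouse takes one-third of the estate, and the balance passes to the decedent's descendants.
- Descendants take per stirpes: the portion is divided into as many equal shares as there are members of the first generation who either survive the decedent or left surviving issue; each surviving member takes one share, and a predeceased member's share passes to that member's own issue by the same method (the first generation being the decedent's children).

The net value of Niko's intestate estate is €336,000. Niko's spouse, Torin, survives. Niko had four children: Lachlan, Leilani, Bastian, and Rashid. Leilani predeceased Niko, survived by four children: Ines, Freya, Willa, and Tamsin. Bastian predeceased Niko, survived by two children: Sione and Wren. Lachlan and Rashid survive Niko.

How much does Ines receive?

Ines receives €14,000.

Torin takes one-third of €336,000 = €112,000. The remaining €224,000 passes to the descendants.
The descendants' portion (€224,000) is divided into 4 shares of €56,000: Lachlan and Rashid each take €56,000; Leilani's €56,000 share passes to Leilani's issue; Bastian's €56,000 share passes to Bastian's issue.
Leilani's share (€56,000) is divided into 4 shares of €14,000: Ines, Freya, Willa, and Tamsin each take €14,000.
Bastian's share (€56,000) is divided into 2 shares of €28,000: Sione and Wren each take €28,000.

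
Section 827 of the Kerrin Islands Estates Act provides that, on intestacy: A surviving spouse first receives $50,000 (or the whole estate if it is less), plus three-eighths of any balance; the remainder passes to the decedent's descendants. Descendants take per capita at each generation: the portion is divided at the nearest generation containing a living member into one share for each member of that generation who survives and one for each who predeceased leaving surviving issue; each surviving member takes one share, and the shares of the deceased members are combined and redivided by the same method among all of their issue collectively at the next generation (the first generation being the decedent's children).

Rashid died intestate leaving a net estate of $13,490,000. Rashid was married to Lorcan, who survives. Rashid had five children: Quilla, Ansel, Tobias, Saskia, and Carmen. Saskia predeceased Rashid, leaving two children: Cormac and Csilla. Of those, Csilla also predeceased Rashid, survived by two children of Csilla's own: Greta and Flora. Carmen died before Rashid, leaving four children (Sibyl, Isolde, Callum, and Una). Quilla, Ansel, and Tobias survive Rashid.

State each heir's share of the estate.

Lorcan first takes $50,000, leaving a balance of $13,440,000. Lorcan then takes three-eighths of the balance ($5,040,000), for a total of $5,090,000. The remaining $8,400,000 passes to the descendants.
The descendants' portion ($8,400,000) is divided at the children's generation into 5 shares of $1,680,000. Quilla, Ansel, and Tobias each take $1,680,000. The 2 shares of the deceased (Saskia and Carmen) are combined into a pool of $3,360,000.
That pool ($3,360,000) is divided at the grandchildren's generation into 6 shares of $560,000. Cormac, Sibyl, Isolde, Callum, and Una each take $560,000. The remaining share for the deceased Csilla ($560,000) is carried to the next generation.
That pool ($560,000) is divided at the great-grandchildren's generation equally among Greta and Flora: $280,000 each.

Lorcan: $5,090,000; Quilla: $1,680,000; Ansel: $1,680,000; Tobias: $1,680,000; Cormac: $560,000; Greta: $280,000; Flora: $280,000; Sibyl: $560,000; Isolde: $560,000; Callum: $560,000; Una: $560,000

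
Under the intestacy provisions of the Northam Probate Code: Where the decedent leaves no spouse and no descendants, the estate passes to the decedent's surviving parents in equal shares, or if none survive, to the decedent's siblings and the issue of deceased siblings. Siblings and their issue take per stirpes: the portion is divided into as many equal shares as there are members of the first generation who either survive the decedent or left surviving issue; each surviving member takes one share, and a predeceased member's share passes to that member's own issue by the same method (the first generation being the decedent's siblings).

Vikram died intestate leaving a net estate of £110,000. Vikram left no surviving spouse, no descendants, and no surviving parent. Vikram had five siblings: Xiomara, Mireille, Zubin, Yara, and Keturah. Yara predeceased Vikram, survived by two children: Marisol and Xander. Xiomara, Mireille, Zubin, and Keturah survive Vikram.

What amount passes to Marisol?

Marisol receives £11,000.

The entire £110,000 passes to the siblings and their issue.
That amount (£110,000) is divided into 5 shares of £22,000: Xiomara, Mireille, Zubin, and Keturah each take £22,000; Yara's £22,000 share passes to Yara's issue.
Yara's share (£22,000) is divided into 2 shares of £11,000: Marisol and Xander each take £11,000.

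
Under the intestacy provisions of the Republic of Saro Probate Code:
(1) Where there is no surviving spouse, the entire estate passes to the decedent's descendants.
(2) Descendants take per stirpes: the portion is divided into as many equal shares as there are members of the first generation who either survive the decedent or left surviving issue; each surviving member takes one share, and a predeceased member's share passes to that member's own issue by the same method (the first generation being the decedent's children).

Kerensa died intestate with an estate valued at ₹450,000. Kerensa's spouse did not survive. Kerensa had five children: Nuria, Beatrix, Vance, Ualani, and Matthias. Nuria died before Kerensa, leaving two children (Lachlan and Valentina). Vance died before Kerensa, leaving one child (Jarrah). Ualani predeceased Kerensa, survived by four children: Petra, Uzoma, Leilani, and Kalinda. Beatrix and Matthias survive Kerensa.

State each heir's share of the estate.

Lachlan: ₹45,000; Valentina: ₹45,000; Beatrix: ₹90,000; Jarrah: ₹90,000; Petra: ₹22,500; Uzoma: ₹22,500; Leilani: ₹22,500; Kalinda: ₹22,500; Matthias: ₹90,000

The entire ₹450,000 passes to the descendants.
That amount (₹450,000) is divided into 5 shares of ₹90,000: Beatrix and Matthias each take ₹90,000; Nuria's ₹90,000 share passes to Nuria's issue; Vance's ₹90,000 share passes to Vance's issue; Ualani's ₹90,000 share passes to Ualani's issue.
Nuria's share (₹90,000) is divided into 2 shares of ₹45,000: Lachlan and Valentina each take ₹45,000.
Vance's share (₹90,000) passes entirely to Jarrah.
Ualani's share (₹90,000) is divided into 4 shares of ₹22,500: Petra, Uzoma, Leilani, and Kalinda each take ₹22,500.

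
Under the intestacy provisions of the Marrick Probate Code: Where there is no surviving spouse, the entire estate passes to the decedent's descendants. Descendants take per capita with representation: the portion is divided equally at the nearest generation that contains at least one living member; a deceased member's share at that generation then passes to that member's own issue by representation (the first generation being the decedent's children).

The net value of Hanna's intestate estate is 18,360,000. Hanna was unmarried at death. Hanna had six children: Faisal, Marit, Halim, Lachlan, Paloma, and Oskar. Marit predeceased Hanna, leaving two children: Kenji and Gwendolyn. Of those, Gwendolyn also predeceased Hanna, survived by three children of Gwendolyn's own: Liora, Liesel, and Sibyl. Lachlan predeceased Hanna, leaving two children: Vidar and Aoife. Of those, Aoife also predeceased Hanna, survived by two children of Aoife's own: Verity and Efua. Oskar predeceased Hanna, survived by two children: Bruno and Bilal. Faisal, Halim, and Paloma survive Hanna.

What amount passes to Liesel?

Liesel receives 510,000.

The entire 18,360,000 passes to the descendants.
That amount (18,360,000) is divided into 6 shares of 3,060,000: Faisal, Halim, and Paloma each take 3,060,000; Marit's 3,060,000 share passes to Marit's issue; Lachlan's 3,060,000 share passes to Lachlan's issue; Oskar's 3,060,000 share passes to Oskar's issue.
Marit's share (3,060,000) is divided into 2 shares of 1,530,000: Kenji takes 1,530,000; Gwendolyn's 1,530,000 share passes to Gwendolyn's issue.
Gwendolyn's share (1,530,000) is divided into 3 shares of 510,000: Liora, Liesel, and Sibyl each take 510,000.
Lachlan's share (3,060,000) is divided into 2 shares of 1,530,000: Vidar takes 1,530,000; Aoife's 1,530,000 share passes to Aoife's issue.
Aoife's share (1,530,000) is divided into 2 shares of 765,000: Verity and Efua each take 765,000.
Oskar's share (3,060,000) is divided into 2 shares of 1,530,000: Bruno and Bilal each take 1,530,000.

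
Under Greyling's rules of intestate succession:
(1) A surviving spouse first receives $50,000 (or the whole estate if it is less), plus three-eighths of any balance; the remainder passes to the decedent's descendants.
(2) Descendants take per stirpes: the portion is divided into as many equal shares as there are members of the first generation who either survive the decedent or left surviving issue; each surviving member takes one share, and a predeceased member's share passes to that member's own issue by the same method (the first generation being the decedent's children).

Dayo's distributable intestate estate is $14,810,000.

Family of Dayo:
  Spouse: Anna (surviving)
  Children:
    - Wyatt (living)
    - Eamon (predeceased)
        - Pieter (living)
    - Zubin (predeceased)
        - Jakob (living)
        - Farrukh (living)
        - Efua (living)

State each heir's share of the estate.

Anna: $5,585,000; Wyatt: $3,075,000; Pieter: $3,075,000; Jakob: $1,025,000; Farrukh: $1,025,000; Efua: $1,025,000

Anna first takes $50,000, leaving a balance of $14,760,000. Anna then takes three-eighths of the balance ($5,535,000), for a total of $5,585,000. The remaining $9,225,000 passes to the descendants.
The descendants' portion ($9,225,000) is divided into 3 shares of $3,075,000: Wyatt takes $3,075,000; Eamon's $3,075,000 share passes to Eamon's issue; Zubin's $3,075,000 share passes to Zubin's issue.
Eamon's share ($3,075,000) passes entirely to Pieter.
Zubin's share ($3,075,000) is divided into 3 shares of $1,025,000: Jakob, Farrukh, and Efua each take $1,025,000.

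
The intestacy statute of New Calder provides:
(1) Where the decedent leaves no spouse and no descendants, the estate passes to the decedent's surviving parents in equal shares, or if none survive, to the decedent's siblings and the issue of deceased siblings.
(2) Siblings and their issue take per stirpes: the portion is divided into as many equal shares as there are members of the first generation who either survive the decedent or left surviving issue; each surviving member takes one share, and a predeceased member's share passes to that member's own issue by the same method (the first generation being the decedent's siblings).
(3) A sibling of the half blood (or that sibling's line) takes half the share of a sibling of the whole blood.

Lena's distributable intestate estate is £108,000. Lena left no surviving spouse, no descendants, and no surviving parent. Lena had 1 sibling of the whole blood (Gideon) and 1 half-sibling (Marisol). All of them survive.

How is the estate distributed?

Gideon: £72,000; Marisol: £36,000

The entire £108,000 passes to the siblings and their issue.
Counting each half-blood sibling's line as half a unit, there are 3/2 units in £108,000, so one unit is £72,000. Whole-blood lines (Gideon) take £72,000 each; half-blood lines (Marisol) take £36,000 each.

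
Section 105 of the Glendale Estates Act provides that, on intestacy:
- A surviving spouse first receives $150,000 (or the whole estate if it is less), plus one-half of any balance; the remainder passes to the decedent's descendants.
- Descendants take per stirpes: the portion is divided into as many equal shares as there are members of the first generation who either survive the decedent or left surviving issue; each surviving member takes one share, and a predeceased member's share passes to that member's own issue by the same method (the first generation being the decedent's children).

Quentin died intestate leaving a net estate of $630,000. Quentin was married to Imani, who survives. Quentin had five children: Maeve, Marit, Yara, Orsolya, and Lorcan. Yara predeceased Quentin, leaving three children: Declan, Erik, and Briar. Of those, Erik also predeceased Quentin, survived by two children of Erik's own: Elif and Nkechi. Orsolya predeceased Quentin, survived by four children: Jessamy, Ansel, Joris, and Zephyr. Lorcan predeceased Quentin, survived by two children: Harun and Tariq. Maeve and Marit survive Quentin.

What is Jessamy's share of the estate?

Imani first takes $150,000, leaving a balance of $480,000. Imani then takes one-half of the balance ($240,000), for a total of $390,000. The remaining $240,000 passes to the descendants.
The descendants' portion ($240,000) is divided into 5 shares of $48,000: Maeve and Marit each take $48,000; Yara's $48,000 share passes to Yara's issue; Orsolya's $48,000 share passes to Orsolya's issue; Lorcan's $48,000 share passes to Lorcan's issue.
Yara's share ($48,000) is divided into 3 shares of $16,000: Declan and Briar each take $16,000; Erik's $16,000 share passes to Erik's issue.
Erik's share ($16,000) is divided into 2 shares of $8,000: Elif and Nkechi each take $8,000.
Orsolya's share ($48,000) is divided into 4 shares of $12,000: Jessamy, Ansel, Joris, and Zephyr each take $12,000.
Lorcan's share ($48,000) is divided into 2 shares of $24,000: Harun and Tariq each take $24,000.

Jessamy receives $12,000.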